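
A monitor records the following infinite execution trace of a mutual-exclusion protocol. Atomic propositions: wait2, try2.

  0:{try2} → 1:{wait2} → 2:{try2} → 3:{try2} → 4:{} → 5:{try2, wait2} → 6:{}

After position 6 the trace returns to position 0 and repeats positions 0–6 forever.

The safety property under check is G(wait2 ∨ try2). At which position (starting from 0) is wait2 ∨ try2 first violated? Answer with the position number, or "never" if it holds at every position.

Check wait2 ∨ try2 at each position in order: 0 ✓, 1 ✓, 2 ✓, 3 ✓.
At position 4 the labels are {}, so wait2 ∨ try2 is false there. This is the first violation.

4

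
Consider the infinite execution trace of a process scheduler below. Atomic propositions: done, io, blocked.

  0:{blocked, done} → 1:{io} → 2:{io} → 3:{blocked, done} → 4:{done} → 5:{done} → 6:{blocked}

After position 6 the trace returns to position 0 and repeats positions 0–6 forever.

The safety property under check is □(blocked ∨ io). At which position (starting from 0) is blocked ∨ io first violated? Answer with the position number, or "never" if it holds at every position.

Check blocked ∨ io at each position in order: 0 ✓, 1 ✓, 2 ✓, 3 ✓.
At position 4 the labels are {done}, so blocked ∨ io is false there. This is the first violation.

4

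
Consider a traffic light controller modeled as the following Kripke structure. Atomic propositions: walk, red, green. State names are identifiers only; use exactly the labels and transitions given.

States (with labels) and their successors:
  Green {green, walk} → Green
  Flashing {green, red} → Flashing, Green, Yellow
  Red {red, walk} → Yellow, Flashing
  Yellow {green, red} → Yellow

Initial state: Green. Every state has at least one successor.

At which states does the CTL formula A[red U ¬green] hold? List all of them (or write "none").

States satisfying red: {Flashing, Red, Yellow}.
States satisfying ¬green: {Red}.
States satisfying A[red U ¬green]: {Red}.

{Red}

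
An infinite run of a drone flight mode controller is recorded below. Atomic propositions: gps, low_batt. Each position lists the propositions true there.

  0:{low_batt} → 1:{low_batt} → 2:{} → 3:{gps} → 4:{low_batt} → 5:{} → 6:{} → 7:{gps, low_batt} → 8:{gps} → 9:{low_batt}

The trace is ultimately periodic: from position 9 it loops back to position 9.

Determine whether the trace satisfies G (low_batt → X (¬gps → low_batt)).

No

low_batt → X (¬gps → low_batt) must hold at every position from 0 onward. It fails at position 1, so G (low_batt → X (¬gps → low_batt)) is false.
Positions where low_batt holds: 0, 1, 4, 7, 9.
Check X (¬gps → low_batt) at each: 0→ok, 1→fails, 4→fails, 7→ok, 9→ok.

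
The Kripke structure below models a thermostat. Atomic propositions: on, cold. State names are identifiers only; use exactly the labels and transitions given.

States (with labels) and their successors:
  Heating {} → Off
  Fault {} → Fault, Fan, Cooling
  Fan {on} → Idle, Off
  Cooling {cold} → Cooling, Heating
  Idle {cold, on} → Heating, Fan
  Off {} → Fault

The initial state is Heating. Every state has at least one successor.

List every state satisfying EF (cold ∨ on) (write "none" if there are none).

{Heating, Fault, Fan, Cooling, Idle, Off}

States satisfying cold ∨ on: {Fan, Cooling, Idle}.
States satisfying EF (cold ∨ on): {Heating, Fault, Fan, Cooling, Idle, Off}.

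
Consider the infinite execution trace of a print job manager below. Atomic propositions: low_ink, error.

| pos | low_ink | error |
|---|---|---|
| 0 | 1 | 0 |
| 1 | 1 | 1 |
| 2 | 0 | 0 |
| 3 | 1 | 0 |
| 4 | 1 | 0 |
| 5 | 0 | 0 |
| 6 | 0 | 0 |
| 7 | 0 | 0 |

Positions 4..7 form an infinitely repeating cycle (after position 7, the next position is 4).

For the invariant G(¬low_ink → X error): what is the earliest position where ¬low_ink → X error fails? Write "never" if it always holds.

2

Check ¬low_ink → X error at each position in order: 0 ✓, 1 ✓.
At position 2 the labels are {} and the next position 3 has {low_ink}, so ¬low_ink → X error is false there. This is the first violation.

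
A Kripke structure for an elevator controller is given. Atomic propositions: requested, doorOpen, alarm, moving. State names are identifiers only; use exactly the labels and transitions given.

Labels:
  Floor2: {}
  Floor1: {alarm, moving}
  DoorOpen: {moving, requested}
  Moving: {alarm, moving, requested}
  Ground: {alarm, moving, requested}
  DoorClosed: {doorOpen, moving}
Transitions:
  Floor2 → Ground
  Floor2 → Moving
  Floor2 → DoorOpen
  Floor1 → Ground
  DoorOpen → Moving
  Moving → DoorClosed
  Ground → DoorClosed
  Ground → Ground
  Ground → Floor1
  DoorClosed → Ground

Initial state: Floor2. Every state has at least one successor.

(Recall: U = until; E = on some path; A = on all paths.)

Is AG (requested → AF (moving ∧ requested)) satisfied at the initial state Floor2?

States satisfying requested → AF (moving ∧ requested): {Floor2, Floor1, DoorOpen, Moving, Ground, DoorClosed}.
States satisfying AG (requested → AF (moving ∧ requested)): {Floor2, Floor1, DoorOpen, Moving, Ground, DoorClosed}.
Every state reachable from Floor2 satisfies requested → AF (moving ∧ requested).
Floor2 ∈ Sat(AG (requested → AF (moving ∧ requested))).

Yes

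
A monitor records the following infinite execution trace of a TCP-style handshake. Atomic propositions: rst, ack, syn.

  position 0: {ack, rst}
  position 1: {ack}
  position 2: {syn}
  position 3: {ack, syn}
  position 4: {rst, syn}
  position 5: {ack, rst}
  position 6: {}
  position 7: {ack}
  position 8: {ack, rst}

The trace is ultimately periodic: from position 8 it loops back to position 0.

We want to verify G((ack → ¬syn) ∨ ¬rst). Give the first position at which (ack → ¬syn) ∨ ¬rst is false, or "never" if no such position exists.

(ack → ¬syn) ∨ ¬rst holds at every position 0..8, and those are all the positions the trace ever visits, so the invariant G((ack → ¬syn) ∨ ¬rst) is never violated.

never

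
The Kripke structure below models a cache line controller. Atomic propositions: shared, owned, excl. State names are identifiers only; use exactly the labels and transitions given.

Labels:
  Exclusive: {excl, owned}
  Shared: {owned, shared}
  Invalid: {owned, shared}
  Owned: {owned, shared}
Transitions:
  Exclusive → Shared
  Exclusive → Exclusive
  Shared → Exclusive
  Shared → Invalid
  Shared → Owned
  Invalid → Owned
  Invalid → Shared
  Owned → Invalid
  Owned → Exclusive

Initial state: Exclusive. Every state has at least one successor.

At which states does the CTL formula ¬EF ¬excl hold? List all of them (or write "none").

States satisfying ¬excl: {Shared, Invalid, Owned}.
States satisfying EF ¬excl: {Exclusive, Shared, Invalid, Owned}.
States satisfying ¬EF ¬excl: ∅.

none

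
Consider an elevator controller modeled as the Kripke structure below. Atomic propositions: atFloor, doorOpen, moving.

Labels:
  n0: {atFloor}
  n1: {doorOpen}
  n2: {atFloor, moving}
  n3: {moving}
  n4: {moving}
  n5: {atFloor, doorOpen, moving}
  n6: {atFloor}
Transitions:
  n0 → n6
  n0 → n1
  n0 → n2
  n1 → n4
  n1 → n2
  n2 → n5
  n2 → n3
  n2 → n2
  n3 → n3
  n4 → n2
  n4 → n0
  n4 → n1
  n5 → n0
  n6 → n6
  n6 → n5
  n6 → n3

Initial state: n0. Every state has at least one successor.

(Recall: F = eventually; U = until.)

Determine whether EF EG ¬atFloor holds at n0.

Yes

States satisfying EG ¬atFloor: {n1, n3, n4}.
States satisfying EF EG ¬atFloor: {n0, n1, n2, n3, n4, n5, n6}.
Some path from n0 reaches a state where EG ¬atFloor holds.
n0 ∈ Sat(EF EG ¬atFloor).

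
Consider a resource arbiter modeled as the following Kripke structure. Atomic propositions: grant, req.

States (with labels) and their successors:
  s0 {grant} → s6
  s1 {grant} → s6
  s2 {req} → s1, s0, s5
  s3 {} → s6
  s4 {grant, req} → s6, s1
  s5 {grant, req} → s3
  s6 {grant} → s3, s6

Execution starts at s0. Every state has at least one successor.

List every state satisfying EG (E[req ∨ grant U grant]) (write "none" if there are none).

States satisfying E[req ∨ grant U grant]: {s0, s1, s2, s4, s5, s6}.
States satisfying EG (E[req ∨ grant U grant]): {s0, s1, s2, s4, s6}.

{s0, s1, s2, s4, s6}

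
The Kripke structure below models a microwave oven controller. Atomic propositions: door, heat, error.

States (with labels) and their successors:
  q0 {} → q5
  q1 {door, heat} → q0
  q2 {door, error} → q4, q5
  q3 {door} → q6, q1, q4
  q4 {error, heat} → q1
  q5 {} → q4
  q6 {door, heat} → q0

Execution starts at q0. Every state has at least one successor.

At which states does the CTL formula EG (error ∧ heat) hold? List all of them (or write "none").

States satisfying error ∧ heat: {q4}.
States satisfying EG (error ∧ heat): ∅.

none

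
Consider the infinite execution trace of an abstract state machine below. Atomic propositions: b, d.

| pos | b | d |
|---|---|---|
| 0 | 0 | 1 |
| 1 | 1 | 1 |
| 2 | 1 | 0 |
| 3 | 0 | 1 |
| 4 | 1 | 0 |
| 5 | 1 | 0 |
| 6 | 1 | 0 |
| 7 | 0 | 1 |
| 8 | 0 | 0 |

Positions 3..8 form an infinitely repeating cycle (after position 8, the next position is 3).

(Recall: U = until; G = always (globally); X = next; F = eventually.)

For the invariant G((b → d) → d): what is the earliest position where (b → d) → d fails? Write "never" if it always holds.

Check (b → d) → d at each position in order: 0 ✓, 1 ✓, 2 ✓, 3 ✓, 4 ✓, 5 ✓, 6 ✓, 7 ✓.
At position 8 the labels are {}, so (b → d) → d is false there. This is the first violation.

8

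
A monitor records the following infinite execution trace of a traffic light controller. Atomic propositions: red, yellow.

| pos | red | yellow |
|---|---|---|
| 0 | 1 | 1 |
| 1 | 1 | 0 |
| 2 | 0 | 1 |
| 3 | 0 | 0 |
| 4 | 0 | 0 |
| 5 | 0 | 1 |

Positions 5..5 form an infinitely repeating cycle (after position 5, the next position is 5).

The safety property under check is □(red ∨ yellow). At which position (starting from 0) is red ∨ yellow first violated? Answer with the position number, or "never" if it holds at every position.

Check red ∨ yellow at each position in order: 0 ✓, 1 ✓, 2 ✓.
At position 3 the labels are {}, so red ∨ yellow is false there. This is the first violation.

3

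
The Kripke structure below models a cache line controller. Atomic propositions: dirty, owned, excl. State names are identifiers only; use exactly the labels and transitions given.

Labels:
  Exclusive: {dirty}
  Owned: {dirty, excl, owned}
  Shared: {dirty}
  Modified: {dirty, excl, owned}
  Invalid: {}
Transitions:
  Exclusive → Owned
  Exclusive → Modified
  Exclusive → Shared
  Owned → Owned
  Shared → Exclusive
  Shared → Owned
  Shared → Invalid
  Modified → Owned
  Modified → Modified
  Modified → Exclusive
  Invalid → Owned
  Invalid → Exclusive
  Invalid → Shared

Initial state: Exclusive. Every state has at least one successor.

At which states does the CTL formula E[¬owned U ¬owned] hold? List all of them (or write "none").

{Exclusive, Shared, Invalid}

States satisfying ¬owned: {Exclusive, Shared, Invalid}.
States satisfying E[¬owned U ¬owned]: {Exclusive, Shared, Invalid}.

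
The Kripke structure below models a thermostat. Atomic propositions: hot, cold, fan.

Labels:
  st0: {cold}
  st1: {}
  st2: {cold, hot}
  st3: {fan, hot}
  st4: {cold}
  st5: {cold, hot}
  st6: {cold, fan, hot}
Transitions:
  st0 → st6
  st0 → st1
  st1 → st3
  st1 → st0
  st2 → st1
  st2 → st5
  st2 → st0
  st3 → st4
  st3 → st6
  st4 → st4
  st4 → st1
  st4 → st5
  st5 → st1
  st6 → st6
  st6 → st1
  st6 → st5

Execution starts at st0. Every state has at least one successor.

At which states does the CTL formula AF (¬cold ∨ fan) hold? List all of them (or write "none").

States satisfying ¬cold ∨ fan: {st1, st3, st6}.
States satisfying AF (¬cold ∨ fan): {st0, st1, st2, st3, st5, st6}.

{st0, st1, st2, st3, st5, st6}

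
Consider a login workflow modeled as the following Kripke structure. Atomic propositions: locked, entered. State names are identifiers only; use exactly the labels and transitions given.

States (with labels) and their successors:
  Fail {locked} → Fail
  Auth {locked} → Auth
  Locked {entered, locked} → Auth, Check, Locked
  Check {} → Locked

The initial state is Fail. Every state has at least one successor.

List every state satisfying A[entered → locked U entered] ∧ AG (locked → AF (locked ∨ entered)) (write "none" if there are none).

States satisfying entered → locked: {Fail, Auth, Locked, Check}.
States satisfying entered: {Locked}.
States satisfying A[entered → locked U entered]: {Locked, Check}.
States satisfying locked → AF (locked ∨ entered): {Fail, Auth, Locked, Check}.
States satisfying AG (locked → AF (locked ∨ entered)): {Fail, Auth, Locked, Check}.
States satisfying A[entered → locked U entered] ∧ AG (locked → AF (locked ∨ entered)): {Locked, Check}.

{Locked, Check}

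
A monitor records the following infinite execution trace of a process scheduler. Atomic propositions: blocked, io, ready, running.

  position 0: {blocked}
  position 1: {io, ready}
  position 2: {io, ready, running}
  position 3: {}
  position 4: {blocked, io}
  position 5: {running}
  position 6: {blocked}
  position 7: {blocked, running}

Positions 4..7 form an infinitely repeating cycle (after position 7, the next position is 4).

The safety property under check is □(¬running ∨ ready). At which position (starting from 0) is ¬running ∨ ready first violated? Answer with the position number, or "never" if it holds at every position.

Check ¬running ∨ ready at each position in order: 0 ✓, 1 ✓, 2 ✓, 3 ✓, 4 ✓.
At position 5 the labels are {running}, so ¬running ∨ ready is false there. This is the first violation.

5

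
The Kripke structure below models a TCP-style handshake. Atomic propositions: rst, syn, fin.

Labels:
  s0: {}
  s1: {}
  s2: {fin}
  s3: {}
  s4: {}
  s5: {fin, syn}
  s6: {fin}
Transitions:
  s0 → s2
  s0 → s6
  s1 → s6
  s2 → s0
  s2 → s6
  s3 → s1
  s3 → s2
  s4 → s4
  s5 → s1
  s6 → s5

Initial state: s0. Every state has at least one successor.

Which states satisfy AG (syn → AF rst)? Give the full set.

States satisfying syn → AF rst: {s0, s1, s2, s3, s4, s6}.
States satisfying AG (syn → AF rst): {s4}.

{s4}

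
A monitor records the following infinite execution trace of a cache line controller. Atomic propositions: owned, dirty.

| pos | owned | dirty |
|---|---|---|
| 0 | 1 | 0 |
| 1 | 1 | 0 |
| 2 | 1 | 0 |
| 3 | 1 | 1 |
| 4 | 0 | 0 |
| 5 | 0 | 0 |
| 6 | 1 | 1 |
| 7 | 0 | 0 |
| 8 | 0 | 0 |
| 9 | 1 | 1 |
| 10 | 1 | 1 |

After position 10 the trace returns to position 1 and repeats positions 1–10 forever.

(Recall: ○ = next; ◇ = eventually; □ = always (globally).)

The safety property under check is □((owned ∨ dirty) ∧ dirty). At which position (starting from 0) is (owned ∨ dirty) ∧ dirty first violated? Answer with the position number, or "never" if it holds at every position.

At position 0 the labels are {owned}, so (owned ∨ dirty) ∧ dirty is false there. This is the first violation.

0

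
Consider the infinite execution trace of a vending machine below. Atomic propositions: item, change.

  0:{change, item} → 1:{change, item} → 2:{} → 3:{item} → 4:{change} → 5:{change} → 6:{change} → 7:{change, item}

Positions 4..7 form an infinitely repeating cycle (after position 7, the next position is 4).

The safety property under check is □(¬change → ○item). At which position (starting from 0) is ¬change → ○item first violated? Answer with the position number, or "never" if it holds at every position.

Check ¬change → ○item at each position in order: 0 ✓, 1 ✓, 2 ✓.
At position 3 the labels are {item} and the next position 4 has {change}, so ¬change → ○item is false there. This is the first violation.

3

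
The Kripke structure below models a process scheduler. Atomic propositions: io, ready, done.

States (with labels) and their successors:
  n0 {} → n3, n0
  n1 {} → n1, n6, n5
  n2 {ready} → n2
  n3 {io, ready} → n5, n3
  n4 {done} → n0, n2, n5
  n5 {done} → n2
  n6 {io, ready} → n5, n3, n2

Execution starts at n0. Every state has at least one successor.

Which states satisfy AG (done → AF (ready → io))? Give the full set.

States satisfying done → AF (ready → io): {n0, n1, n2, n3, n4, n5, n6}.
States satisfying AG (done → AF (ready → io)): {n0, n1, n2, n3, n4, n5, n6}.

{n0, n1, n2, n3, n4, n5, n6}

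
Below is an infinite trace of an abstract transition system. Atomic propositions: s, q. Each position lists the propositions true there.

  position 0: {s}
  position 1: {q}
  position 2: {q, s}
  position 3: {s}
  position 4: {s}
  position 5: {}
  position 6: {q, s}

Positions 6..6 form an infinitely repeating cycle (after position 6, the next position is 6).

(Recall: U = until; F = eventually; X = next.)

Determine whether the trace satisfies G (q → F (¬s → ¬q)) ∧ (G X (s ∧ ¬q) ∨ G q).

Does not hold

q → F (¬s → ¬q) holds at every position 0..6, and those are all positions ever visited, so G (q → F (¬s → ¬q)) holds.
Positions where q holds: 1, 2, 6.
Check F (¬s → ¬q) at each: 1→ok, 2→ok, 6→ok.
At position 0: G (q → F (¬s → ¬q)) is true; G X (s ∧ ¬q) ∨ G q is false; so G (q → F (¬s → ¬q)) ∧ (G X (s ∧ ¬q) ∨ G q) is false.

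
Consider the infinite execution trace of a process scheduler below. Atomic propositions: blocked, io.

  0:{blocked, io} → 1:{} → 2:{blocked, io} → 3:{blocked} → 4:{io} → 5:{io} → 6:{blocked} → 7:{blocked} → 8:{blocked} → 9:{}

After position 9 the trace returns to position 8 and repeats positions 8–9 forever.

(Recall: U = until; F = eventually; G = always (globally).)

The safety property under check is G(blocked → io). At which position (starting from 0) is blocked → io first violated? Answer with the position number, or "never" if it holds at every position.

3

Check blocked → io at each position in order: 0 ✓, 1 ✓, 2 ✓.
At position 3 the labels are {blocked}, so blocked → io is false there. This is the first violation.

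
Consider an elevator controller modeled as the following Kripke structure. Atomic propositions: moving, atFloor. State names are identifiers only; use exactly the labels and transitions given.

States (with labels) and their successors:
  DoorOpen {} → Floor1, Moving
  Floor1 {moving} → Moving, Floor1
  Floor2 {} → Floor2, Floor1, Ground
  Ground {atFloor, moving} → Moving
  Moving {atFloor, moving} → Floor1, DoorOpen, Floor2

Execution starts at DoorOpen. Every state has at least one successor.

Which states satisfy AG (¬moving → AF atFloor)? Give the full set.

none

States satisfying ¬moving → AF atFloor: {Floor1, Ground, Moving}.
States satisfying AG (¬moving → AF atFloor): ∅.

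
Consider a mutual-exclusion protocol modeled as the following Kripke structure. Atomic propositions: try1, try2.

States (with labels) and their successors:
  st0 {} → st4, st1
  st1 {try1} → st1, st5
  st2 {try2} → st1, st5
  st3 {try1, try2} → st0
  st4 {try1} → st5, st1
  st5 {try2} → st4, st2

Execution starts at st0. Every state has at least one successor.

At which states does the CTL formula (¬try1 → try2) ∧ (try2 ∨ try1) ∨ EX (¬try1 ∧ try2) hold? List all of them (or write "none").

States satisfying ¬try1: {st0, st2, st5}.
States satisfying ¬try1 → try2: {st1, st2, st3, st4, st5}.
States satisfying try2 ∨ try1: {st1, st2, st3, st4, st5}.
States satisfying (¬try1 → try2) ∧ (try2 ∨ try1): {st1, st2, st3, st4, st5}.
States satisfying ¬try1 ∧ try2: {st2, st5}.
States satisfying EX (¬try1 ∧ try2): {st1, st2, st4, st5}.
States satisfying (¬try1 → try2) ∧ (try2 ∨ try1) ∨ EX (¬try1 ∧ try2): {st1, st2, st3, st4, st5}.

{st1, st2, st3, st4, st5}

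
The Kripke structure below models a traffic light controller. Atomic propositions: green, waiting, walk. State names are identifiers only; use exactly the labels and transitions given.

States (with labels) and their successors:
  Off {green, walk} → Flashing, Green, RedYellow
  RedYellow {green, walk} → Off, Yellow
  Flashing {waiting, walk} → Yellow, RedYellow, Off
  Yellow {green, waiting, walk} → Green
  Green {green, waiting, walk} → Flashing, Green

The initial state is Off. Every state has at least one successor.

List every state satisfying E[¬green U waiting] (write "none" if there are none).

{Flashing, Yellow, Green}

States satisfying ¬green: {Flashing}.
States satisfying waiting: {Flashing, Yellow, Green}.
States satisfying E[¬green U waiting]: {Flashing, Yellow, Green}.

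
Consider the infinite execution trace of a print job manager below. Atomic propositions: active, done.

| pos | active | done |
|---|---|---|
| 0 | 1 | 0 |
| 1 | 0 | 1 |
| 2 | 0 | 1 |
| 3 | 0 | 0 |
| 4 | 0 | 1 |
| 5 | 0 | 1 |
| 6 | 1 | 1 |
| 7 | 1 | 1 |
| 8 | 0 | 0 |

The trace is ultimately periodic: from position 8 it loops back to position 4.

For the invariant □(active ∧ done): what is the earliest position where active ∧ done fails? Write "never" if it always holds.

At position 0 the labels are {active}, so active ∧ done is false there. This is the first violation.

0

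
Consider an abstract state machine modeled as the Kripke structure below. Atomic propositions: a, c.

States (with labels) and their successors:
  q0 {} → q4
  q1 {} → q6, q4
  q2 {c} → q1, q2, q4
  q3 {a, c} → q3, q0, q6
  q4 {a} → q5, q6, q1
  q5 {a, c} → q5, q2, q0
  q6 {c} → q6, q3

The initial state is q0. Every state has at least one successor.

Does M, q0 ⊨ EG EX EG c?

States satisfying EX EG c: {q1, q2, q3, q4, q5, q6}.
States satisfying EG EX EG c: {q1, q2, q3, q4, q5, q6}.
No suitable path/successor from q0 witnesses the formula.
q0 ∉ Sat(EG EX EG c).

Violated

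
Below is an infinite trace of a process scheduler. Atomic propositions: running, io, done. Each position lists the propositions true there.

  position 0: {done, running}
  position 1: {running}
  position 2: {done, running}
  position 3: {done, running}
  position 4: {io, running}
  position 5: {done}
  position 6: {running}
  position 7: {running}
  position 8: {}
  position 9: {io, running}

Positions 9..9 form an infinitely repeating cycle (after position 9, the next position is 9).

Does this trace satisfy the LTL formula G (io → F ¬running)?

No

io → F ¬running must hold at every position from 0 onward. It fails at position 9, so G (io → F ¬running) is false.
Positions where io holds: 4, 9.
Check F ¬running at each: 4→ok, 9→fails.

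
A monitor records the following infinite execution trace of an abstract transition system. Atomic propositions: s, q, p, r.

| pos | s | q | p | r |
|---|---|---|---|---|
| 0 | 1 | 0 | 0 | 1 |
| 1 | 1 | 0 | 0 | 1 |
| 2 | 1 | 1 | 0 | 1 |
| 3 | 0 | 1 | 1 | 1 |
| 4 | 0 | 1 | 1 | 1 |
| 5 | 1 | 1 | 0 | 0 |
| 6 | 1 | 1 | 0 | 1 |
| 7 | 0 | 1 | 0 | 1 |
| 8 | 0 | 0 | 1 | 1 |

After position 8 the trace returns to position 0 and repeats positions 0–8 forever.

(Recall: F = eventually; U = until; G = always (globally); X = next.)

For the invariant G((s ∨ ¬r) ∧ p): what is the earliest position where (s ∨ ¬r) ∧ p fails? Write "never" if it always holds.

At position 0 the labels are {r, s}, so (s ∨ ¬r) ∧ p is false there. This is the first violation.

0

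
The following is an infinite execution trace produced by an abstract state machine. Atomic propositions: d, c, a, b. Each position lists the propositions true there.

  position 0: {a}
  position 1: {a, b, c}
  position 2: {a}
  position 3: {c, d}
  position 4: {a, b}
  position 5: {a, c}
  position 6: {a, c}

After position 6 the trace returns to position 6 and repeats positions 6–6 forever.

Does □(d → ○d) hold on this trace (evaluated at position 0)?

Violated

d → ○d must hold at every position from 0 onward. It fails at position 3, so □(d → ○d) is false.
Positions where d holds: 3.
Check ○d at each: 3→fails.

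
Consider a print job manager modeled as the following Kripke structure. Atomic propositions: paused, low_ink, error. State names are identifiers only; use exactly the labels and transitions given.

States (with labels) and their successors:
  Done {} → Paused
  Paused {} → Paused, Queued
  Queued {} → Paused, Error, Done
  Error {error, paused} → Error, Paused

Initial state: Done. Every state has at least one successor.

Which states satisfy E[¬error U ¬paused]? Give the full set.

States satisfying ¬error: {Done, Paused, Queued}.
States satisfying ¬paused: {Done, Paused, Queued}.
States satisfying E[¬error U ¬paused]: {Done, Paused, Queued}.

{Done, Paused, Queued}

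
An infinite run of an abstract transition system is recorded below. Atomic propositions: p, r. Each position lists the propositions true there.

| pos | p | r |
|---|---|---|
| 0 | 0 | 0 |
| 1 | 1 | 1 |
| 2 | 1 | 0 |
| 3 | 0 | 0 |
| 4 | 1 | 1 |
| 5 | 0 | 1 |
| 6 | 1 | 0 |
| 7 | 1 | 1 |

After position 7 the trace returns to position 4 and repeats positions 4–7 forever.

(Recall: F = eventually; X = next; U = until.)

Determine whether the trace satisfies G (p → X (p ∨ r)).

Violated

p → X (p ∨ r) must hold at every position from 0 onward. It fails at position 2, so G (p → X (p ∨ r)) is false.
Positions where p holds: 1, 2, 4, 6, 7.
Check X (p ∨ r) at each: 1→ok, 2→fails, 4→ok, 6→ok, 7→ok.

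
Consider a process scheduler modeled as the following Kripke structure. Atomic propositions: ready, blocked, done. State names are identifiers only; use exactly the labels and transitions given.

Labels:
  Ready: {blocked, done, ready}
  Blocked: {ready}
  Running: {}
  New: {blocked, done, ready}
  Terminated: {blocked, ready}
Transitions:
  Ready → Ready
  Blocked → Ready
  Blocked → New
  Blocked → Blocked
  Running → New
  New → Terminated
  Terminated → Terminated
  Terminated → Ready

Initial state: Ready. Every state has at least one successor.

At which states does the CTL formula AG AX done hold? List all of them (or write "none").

States satisfying AX done: {Ready, Running}.
States satisfying AG AX done: {Ready}.

{Ready}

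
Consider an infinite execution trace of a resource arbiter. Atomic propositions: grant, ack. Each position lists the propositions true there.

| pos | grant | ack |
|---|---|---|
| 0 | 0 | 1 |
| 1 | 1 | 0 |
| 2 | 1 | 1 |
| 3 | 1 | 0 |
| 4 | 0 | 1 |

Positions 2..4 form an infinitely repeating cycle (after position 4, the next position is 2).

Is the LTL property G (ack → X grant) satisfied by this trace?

ack → X grant holds at every position 0..4, and those are all positions ever visited, so G (ack → X grant) holds.
Positions where ack holds: 0, 2, 4.
Check X grant at each: 0→ok, 2→ok, 4→ok.

Holds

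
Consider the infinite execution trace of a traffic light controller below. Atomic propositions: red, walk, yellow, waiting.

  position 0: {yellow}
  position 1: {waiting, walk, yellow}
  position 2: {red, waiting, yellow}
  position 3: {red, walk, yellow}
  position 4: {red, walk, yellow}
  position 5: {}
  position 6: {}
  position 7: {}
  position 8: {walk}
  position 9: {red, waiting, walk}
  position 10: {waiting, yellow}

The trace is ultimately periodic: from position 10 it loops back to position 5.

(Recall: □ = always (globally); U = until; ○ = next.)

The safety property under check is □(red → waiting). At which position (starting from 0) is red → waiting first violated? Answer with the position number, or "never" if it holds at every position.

Check red → waiting at each position in order: 0 ✓, 1 ✓, 2 ✓.
At position 3 the labels are {red, walk, yellow}, so red → waiting is false there. This is the first violation.

3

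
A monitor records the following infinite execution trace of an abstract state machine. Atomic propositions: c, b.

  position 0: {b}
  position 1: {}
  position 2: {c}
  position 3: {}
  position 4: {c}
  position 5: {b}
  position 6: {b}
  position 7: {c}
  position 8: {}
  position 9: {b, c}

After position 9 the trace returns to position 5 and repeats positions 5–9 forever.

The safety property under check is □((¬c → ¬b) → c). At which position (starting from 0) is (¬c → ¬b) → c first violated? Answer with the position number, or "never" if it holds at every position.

1

Check (¬c → ¬b) → c at each position in order: 0 ✓.
At position 1 the labels are {}, so (¬c → ¬b) → c is false there. This is the first violation.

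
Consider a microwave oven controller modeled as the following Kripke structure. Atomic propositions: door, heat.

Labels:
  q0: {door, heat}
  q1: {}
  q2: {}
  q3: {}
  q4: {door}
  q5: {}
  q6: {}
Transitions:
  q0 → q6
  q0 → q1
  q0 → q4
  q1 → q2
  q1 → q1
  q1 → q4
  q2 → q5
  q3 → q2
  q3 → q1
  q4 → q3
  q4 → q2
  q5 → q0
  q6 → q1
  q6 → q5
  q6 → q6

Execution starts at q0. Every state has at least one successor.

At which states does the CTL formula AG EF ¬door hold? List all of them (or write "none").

{q0, q1, q2, q3, q4, q5, q6}

States satisfying EF ¬door: {q0, q1, q2, q3, q4, q5, q6}.
States satisfying AG EF ¬door: {q0, q1, q2, q3, q4, q5, q6}.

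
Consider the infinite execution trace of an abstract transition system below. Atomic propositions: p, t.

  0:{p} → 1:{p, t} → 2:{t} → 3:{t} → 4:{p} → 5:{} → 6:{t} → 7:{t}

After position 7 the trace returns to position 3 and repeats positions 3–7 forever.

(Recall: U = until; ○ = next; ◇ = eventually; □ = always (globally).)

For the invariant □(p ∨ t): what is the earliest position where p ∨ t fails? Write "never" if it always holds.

Check p ∨ t at each position in order: 0 ✓, 1 ✓, 2 ✓, 3 ✓, 4 ✓.
At position 5 the labels are {}, so p ∨ t is false there. This is the first violation.

5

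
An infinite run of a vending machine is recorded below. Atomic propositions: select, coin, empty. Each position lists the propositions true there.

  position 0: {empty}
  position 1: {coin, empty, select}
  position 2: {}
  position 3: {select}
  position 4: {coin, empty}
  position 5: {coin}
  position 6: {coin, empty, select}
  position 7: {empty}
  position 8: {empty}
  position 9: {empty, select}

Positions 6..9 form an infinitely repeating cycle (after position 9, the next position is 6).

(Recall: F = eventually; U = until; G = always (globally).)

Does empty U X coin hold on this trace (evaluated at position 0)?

Holds

Walking from position 0: X coin first holds at position 0, and empty holds at every earlier position along the way, so empty U X coin holds.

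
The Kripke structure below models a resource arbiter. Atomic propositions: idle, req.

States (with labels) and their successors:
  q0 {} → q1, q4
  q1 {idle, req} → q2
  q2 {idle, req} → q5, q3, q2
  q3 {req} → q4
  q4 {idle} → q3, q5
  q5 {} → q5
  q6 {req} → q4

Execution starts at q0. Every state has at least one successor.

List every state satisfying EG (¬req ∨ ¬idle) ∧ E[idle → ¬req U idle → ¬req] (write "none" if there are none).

States satisfying ¬req ∨ ¬idle: {q0, q3, q4, q5, q6}.
States satisfying EG (¬req ∨ ¬idle): {q0, q3, q4, q5, q6}.
States satisfying idle → ¬req: {q0, q3, q4, q5, q6}.
States satisfying E[idle → ¬req U idle → ¬req]: {q0, q3, q4, q5, q6}.
States satisfying EG (¬req ∨ ¬idle) ∧ E[idle → ¬req U idle → ¬req]: {q0, q3, q4, q5, q6}.

{q0, q3, q4, q5, q6}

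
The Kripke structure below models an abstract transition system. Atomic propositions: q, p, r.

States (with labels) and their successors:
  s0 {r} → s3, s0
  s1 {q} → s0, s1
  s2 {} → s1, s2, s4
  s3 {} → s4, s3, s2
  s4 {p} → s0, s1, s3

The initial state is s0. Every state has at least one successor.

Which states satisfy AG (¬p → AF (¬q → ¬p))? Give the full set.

States satisfying ¬p → AF (¬q → ¬p): {s0, s1, s2, s3, s4}.
States satisfying AG (¬p → AF (¬q → ¬p)): {s0, s1, s2, s3, s4}.

{s0, s1, s2, s3, s4}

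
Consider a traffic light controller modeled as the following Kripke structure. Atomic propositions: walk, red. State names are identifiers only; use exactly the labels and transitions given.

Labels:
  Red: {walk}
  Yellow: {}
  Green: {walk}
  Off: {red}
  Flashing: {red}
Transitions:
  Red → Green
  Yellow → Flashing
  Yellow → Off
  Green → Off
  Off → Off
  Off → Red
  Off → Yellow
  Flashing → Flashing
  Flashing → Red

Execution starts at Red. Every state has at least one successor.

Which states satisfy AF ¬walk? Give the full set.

{Red, Yellow, Green, Off, Flashing}

States satisfying ¬walk: {Yellow, Off, Flashing}.
States satisfying AF ¬walk: {Red, Yellow, Green, Off, Flashing}.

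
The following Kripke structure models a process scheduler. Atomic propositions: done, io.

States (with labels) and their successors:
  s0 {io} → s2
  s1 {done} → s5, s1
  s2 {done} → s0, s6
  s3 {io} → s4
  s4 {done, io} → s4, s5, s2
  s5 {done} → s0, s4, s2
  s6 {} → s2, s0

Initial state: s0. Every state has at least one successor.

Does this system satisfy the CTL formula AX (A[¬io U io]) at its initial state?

Does not hold

States satisfying A[¬io U io]: {s0, s3, s4}.
States satisfying AX (A[¬io U io]): {s3}.
s0 ∉ Sat(AX (A[¬io U io])).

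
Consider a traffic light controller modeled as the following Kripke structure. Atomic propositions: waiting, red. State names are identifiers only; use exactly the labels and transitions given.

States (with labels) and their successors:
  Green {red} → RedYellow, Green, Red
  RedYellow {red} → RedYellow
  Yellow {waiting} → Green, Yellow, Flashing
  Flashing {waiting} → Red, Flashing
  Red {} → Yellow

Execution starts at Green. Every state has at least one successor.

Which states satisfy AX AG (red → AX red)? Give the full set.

{RedYellow}

States satisfying AG (red → AX red): {RedYellow}.
States satisfying AX AG (red → AX red): {RedYellow}.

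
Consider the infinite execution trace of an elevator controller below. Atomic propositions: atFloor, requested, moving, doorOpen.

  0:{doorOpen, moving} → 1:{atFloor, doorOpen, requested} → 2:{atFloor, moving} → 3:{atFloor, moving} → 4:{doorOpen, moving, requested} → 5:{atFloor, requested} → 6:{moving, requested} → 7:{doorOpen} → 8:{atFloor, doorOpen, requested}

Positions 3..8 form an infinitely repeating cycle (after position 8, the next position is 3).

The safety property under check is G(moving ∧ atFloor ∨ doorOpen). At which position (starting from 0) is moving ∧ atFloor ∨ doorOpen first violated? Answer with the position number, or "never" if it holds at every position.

5

Check moving ∧ atFloor ∨ doorOpen at each position in order: 0 ✓, 1 ✓, 2 ✓, 3 ✓, 4 ✓.
At position 5 the labels are {atFloor, requested}, so moving ∧ atFloor ∨ doorOpen is false there. This is the first violation.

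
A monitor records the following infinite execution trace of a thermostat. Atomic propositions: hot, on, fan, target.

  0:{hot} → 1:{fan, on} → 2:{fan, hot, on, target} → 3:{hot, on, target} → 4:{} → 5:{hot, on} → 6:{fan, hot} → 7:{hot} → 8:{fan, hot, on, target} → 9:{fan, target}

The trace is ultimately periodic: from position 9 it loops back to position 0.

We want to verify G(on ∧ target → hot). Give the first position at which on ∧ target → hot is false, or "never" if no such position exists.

on ∧ target → hot holds at every position 0..9, and those are all the positions the trace ever visits, so the invariant G(on ∧ target → hot) is never violated.

never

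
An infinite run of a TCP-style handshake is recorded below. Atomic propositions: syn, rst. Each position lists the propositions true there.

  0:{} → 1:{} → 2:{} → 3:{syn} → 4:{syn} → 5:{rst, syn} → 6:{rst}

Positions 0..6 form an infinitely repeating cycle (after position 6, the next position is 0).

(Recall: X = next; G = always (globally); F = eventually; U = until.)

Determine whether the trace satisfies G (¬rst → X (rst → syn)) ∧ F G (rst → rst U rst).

Holds

¬rst → X (rst → syn) holds at every position 0..6, and those are all positions ever visited, so G (¬rst → X (rst → syn)) holds.
Positions where ¬rst holds: 0, 1, 2, 3, 4.
Check X (rst → syn) at each: 0→ok, 1→ok, 2→ok, 3→ok, 4→ok.
G (rst → rst U rst) holds at position 0, which is reachable from 0, so F G (rst → rst U rst) holds.
At position 0: G (¬rst → X (rst → syn)) is true; F G (rst → rst U rst) is true; so G (¬rst → X (rst → syn)) ∧ F G (rst → rst U rst) is true.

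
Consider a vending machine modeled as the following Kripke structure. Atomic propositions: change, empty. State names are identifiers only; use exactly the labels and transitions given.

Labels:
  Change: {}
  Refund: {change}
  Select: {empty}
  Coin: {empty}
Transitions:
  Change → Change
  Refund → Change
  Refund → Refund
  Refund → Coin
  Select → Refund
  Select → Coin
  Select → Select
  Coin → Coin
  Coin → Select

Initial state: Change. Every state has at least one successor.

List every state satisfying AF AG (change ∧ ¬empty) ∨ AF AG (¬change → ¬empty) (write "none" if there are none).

States satisfying AG (change ∧ ¬empty): ∅.
States satisfying AF AG (change ∧ ¬empty): ∅.
States satisfying AG (¬change → ¬empty): {Change}.
States satisfying AF AG (¬change → ¬empty): {Change}.
States satisfying AF AG (change ∧ ¬empty) ∨ AF AG (¬change → ¬empty): {Change}.

{Change}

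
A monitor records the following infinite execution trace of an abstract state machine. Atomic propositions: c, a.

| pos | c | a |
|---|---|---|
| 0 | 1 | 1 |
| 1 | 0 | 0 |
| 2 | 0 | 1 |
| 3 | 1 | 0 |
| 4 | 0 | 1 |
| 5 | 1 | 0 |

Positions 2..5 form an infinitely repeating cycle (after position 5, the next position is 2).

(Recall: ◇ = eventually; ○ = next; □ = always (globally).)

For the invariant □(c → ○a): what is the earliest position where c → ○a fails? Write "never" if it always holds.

At position 0 the labels are {a, c} and the next position 1 has {}, so c → ○a is false there. This is the first violation.

0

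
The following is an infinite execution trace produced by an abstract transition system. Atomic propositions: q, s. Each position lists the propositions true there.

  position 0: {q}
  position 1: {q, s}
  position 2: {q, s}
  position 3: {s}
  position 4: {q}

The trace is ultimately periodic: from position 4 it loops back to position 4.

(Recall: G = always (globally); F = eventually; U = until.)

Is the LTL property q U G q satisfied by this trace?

Violated

Walking from position 0: at position 3, G q has not yet held and q fails, so q U G q is false.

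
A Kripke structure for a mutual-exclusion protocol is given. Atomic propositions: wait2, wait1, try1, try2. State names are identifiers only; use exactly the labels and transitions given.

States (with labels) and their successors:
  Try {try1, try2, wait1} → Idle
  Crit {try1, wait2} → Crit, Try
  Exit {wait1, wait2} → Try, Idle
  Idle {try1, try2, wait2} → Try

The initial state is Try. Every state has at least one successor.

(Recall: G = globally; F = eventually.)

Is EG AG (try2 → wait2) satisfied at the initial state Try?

States satisfying AG (try2 → wait2): ∅.
States satisfying EG AG (try2 → wait2): ∅.
No suitable path/successor from Try witnesses the formula.
Try ∉ Sat(EG AG (try2 → wait2)).

Violated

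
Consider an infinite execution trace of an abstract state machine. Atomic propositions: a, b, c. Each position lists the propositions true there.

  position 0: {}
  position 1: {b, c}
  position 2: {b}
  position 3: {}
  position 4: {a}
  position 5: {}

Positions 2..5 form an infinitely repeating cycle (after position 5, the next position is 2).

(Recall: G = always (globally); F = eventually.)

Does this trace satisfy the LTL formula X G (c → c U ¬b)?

Violated

The position after 0 is 1; G (c → c U ¬b) is false there.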